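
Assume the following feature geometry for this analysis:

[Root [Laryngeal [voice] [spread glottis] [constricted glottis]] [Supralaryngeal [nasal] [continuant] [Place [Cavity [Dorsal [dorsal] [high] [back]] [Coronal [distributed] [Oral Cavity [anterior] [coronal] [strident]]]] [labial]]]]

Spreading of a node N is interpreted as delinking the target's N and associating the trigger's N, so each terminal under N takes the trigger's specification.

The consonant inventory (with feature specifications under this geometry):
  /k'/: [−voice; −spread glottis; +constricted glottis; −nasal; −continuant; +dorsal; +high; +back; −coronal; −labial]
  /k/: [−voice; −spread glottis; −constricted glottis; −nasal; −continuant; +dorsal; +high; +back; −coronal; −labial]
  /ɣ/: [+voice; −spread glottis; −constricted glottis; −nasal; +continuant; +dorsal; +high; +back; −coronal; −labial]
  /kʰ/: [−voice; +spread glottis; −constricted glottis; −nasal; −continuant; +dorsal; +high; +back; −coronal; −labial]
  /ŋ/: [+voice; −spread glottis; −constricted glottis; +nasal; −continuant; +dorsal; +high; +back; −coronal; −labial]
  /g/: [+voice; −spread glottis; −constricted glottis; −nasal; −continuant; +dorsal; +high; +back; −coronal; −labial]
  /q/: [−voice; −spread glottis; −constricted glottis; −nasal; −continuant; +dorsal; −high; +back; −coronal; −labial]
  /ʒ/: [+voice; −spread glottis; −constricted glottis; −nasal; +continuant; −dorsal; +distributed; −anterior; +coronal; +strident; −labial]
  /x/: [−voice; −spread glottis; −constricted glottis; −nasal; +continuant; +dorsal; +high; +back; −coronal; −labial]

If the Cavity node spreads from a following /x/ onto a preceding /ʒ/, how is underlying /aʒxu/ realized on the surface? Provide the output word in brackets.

[aɣxu]

Cavity immediately or transitively dominates [dorsal], [high], [back], [distributed], [anterior], [coronal], [strident].
Spreading Cavity from /x/ onto /ʒ/ replaces those values with /x/'s: [+dorsal], [+high], [+back], [−coronal]. Features outside Cavity ([voice], [spread glottis], [constricted glottis], …) stay as in /ʒ/.
Among the inventory, only /ɣ/ has exactly this specification, giving the surface form [aɣxu].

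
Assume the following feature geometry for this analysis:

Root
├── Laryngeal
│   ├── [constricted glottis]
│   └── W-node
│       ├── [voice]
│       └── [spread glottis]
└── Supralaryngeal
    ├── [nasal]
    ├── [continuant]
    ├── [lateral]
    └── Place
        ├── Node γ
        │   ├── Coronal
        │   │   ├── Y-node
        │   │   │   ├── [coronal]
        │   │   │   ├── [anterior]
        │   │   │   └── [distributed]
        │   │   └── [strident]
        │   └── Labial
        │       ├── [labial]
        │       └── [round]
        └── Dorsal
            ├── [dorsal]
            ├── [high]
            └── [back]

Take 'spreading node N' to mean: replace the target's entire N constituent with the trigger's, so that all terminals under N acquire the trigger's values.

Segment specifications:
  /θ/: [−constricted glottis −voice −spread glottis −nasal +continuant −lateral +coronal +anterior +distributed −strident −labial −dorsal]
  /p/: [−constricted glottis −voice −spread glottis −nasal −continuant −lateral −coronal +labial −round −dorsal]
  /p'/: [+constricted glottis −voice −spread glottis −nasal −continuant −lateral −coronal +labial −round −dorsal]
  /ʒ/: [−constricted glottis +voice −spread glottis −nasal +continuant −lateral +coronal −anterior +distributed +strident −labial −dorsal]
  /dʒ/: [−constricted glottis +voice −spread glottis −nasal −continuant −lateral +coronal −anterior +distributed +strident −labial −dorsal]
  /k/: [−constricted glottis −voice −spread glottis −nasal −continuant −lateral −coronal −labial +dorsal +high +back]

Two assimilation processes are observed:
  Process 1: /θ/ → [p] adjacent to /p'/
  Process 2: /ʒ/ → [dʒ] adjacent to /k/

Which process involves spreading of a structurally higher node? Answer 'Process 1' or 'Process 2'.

Process 1

In Process 1, [continuant], [labial], [round], [coronal], [anterior], [distributed], [strident] change, so the minimal spreading node is Supralaryngeal at depth 1.
Process 2: the feature that changes is [continuant]; the minimal node is [continuant] (depth 2).
Supralaryngeal is closer to Root than [continuant], so Process 1 spreads the higher node.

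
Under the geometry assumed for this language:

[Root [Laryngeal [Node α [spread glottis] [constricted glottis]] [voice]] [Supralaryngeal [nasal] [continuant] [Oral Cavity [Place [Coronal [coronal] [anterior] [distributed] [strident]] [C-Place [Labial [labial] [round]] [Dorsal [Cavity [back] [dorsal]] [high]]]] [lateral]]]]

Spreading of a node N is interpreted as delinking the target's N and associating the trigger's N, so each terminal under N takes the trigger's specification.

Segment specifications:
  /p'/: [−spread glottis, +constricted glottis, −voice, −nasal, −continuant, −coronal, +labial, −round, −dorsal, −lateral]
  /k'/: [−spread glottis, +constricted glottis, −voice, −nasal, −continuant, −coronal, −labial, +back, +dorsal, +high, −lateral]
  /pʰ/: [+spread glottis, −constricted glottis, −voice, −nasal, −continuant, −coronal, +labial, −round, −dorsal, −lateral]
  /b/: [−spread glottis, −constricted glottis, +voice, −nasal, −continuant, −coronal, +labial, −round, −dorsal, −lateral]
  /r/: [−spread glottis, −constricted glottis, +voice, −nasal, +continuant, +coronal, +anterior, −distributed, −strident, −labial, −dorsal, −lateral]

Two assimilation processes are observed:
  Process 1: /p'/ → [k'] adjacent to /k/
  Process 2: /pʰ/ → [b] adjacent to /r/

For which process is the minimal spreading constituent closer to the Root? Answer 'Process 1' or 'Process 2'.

Process 2

Process 1: the features that change are [labial], [round], [dorsal], [high], [back]; the minimal node is C-Place (depth 4).
Process 2 alters [voice], [spread glottis]; the lowest common ancestor is Laryngeal (depth 1 from Root).
Laryngeal is closer to Root than C-Place, so Process 2 spreads the higher node.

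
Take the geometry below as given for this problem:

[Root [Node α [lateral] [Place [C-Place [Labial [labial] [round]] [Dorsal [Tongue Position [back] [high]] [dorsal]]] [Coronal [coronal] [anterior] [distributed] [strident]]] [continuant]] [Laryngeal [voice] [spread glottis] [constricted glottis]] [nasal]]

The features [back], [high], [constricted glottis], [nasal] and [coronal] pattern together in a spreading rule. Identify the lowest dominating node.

[back]: Root ▹ Node α ▹ Place ▹ C-Place ▹ Dorsal ▹ Tongue Position ▹ [back].
[high]: Root ▹ Node α ▹ Place ▹ C-Place ▹ Dorsal ▹ Tongue Position ▹ [high].
[constricted glottis]: Root ▹ Laryngeal ▹ [constricted glottis].
[nasal]: Root ▹ [nasal].
[coronal]: Root ▹ Node α ▹ Place ▹ Coronal ▹ [coronal].
Root is the lowest common ancestor — every listed feature sits under it, and no single subconstituent of Root covers them all.

Root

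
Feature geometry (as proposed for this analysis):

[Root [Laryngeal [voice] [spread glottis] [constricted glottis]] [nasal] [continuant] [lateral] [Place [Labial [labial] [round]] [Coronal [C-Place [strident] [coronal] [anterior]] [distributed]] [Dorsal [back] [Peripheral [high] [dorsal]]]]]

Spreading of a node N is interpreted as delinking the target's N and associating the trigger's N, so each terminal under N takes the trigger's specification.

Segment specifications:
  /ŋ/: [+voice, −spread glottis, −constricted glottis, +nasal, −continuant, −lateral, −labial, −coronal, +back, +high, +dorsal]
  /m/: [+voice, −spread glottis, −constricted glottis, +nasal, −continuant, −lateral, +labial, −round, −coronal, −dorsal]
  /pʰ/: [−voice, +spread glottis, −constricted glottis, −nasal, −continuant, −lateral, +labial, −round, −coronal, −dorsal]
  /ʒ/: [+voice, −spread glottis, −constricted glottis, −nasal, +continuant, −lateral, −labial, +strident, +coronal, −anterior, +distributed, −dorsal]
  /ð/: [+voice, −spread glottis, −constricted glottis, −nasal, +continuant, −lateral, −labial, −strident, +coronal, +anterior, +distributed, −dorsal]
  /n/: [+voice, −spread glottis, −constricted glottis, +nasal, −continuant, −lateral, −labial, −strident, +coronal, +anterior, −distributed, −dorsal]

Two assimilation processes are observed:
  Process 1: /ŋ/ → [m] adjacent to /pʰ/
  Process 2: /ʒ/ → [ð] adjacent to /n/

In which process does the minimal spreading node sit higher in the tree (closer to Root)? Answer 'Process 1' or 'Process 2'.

Process 1

Process 1 alters [labial], [round], [dorsal], [high], [back]; the lowest common ancestor is Place (depth 1 from Root).
Process 2: the features that change are [anterior], [strident]; the minimal node is C-Place (depth 3).
Place (depth 1) sits above C-Place (depth 3), making Process 1 the one with the higher spreading node.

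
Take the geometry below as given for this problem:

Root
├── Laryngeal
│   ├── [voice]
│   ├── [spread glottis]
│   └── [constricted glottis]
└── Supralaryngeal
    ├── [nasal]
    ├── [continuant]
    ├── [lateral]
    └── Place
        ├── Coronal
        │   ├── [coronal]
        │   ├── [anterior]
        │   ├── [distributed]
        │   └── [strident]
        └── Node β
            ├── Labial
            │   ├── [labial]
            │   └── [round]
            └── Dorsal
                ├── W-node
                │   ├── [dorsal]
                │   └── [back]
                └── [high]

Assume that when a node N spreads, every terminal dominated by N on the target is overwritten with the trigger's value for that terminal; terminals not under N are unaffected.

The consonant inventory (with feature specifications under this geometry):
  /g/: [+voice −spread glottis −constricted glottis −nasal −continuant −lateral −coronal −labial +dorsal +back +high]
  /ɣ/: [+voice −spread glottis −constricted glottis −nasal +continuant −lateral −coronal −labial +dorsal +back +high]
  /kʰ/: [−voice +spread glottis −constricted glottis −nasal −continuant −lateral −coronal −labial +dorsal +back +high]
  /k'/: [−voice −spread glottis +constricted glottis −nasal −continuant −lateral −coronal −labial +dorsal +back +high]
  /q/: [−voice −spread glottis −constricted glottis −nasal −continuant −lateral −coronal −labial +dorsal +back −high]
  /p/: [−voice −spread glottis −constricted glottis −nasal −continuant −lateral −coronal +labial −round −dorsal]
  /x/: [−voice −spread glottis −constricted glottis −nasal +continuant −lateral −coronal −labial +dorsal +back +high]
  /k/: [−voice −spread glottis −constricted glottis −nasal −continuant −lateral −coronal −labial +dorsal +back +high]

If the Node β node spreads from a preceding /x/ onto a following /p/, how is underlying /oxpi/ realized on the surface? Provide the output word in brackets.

[oxki]

Terminals under Node β in this geometry: [labial], [round], [dorsal], [back], [high].
The target acquires /x/'s values for everything under Node β — [−labial], [+dorsal], [+back], [+high] — while keeping its own [voice], [spread glottis], [constricted glottis], ….
This feature bundle is that of [k], so /oxpi/ surfaces as [oxki].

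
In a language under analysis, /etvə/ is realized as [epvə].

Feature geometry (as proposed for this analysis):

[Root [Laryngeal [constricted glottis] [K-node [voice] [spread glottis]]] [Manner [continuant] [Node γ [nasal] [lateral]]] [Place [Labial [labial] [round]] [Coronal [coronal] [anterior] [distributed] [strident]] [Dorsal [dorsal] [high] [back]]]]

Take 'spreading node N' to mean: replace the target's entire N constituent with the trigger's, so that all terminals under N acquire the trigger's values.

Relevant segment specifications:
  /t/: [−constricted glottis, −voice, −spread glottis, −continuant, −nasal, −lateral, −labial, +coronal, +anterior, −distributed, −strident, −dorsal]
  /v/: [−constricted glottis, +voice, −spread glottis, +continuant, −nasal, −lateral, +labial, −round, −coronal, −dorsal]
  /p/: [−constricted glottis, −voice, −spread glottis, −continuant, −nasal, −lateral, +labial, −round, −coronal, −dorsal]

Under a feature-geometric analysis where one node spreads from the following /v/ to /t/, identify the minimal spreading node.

Place

Comparing /t/ with its surface form [p], the features that change are [labial], [round], [coronal], [anterior], [distributed], [strident].
Tracing each changed feature up the tree, the paths first meet at Place; any lower node misses at least one of them.
Delinking /t/'s Place and associating /v/'s Place gives precisely the feature bundle of [p].
Since [continuant], [voice] are preserved even though /v/ disagrees there, no node above Place spread.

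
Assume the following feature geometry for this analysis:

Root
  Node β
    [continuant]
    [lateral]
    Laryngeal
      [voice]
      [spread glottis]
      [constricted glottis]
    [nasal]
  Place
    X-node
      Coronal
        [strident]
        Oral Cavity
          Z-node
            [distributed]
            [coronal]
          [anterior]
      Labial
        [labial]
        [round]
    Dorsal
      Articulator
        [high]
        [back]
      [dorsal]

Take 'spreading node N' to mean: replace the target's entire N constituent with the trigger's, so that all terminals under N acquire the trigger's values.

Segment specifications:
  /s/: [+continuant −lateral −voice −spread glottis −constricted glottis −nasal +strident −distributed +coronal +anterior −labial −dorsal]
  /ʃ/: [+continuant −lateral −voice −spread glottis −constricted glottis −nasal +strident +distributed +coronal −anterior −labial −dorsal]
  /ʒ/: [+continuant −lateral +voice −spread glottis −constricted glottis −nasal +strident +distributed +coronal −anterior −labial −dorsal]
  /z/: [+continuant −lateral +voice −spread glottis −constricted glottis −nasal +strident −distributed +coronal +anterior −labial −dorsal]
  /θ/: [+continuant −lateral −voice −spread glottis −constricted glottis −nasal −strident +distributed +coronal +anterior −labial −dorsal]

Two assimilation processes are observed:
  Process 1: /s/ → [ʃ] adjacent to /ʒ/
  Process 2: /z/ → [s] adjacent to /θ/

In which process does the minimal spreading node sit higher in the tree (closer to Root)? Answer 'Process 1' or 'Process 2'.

Process 2

In Process 1, [anterior], [distributed] change, so the minimal spreading node is Oral Cavity at depth 4.
In Process 2, [voice] changes, so the minimal spreading node is [voice] at depth 3.
[voice] is closer to Root than Oral Cavity, so Process 2 spreads the higher node.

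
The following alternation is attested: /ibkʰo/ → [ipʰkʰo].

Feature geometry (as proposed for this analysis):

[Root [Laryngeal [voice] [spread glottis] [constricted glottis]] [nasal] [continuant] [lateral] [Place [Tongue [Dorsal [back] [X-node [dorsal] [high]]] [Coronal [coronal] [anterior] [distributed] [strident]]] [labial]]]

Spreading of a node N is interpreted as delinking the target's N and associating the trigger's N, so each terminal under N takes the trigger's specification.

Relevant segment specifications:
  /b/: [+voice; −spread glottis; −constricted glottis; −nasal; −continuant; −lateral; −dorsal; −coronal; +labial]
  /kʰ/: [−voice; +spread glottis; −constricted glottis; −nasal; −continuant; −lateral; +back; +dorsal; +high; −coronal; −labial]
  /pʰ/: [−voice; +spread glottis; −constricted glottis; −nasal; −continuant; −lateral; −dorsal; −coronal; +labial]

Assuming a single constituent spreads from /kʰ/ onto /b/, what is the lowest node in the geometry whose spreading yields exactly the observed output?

Laryngeal

Comparing /b/ with its surface form [pʰ], the features that change are [voice], [spread glottis].
Tracing each changed feature up the tree, the paths first meet at Laryngeal; any lower node misses at least one of them.
Delinking /b/'s Laryngeal and associating /kʰ/'s Laryngeal gives precisely the feature bundle of [pʰ].
[dorsal], [labial] — on which /kʰ/ differs from /b/ — are unchanged, so Root cannot have spread; the constituent is no larger than Laryngeal.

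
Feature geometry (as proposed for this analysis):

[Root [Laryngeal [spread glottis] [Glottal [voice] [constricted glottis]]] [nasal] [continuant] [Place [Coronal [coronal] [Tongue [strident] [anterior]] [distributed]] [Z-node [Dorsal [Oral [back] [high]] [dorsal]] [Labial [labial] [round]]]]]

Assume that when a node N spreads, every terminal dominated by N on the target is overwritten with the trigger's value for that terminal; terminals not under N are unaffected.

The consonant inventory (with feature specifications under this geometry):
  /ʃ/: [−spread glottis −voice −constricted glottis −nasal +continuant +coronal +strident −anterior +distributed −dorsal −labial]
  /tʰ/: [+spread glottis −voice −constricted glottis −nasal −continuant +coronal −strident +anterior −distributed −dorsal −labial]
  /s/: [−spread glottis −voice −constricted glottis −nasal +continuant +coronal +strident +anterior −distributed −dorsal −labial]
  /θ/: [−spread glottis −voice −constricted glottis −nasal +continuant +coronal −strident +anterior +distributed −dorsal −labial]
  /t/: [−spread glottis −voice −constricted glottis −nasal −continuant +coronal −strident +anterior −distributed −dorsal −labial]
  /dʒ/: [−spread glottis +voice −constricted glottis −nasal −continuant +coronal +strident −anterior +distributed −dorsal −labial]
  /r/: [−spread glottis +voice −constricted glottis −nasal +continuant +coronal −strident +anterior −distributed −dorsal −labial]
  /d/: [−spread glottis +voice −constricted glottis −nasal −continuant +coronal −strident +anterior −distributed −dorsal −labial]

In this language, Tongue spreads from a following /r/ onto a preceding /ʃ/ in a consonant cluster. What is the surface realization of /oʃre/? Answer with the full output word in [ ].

[oθre]

Tongue immediately or transitively dominates [strident], [anterior].
Spreading Tongue from /r/ onto /ʃ/ replaces those values with /r/'s: [−strident], [+anterior]. Features outside Tongue ([spread glottis], [voice], [constricted glottis], …) stay as in /ʃ/.
This feature bundle is that of [θ], so /oʃre/ surfaces as [oθre].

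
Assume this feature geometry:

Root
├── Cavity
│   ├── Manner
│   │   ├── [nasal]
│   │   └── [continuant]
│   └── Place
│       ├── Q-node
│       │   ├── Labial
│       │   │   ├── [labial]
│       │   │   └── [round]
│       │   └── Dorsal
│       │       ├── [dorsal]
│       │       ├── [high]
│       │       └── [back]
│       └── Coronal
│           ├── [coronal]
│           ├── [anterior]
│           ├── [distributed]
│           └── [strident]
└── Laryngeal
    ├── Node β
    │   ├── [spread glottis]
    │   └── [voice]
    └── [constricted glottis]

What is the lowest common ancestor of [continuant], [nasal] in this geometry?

[continuant] is immediately dominated by Manner.
[nasal] is immediately dominated by Manner.
The listed terminals split across distinct daughters of Manner, so Manner itself is the smallest node containing them all.

Manner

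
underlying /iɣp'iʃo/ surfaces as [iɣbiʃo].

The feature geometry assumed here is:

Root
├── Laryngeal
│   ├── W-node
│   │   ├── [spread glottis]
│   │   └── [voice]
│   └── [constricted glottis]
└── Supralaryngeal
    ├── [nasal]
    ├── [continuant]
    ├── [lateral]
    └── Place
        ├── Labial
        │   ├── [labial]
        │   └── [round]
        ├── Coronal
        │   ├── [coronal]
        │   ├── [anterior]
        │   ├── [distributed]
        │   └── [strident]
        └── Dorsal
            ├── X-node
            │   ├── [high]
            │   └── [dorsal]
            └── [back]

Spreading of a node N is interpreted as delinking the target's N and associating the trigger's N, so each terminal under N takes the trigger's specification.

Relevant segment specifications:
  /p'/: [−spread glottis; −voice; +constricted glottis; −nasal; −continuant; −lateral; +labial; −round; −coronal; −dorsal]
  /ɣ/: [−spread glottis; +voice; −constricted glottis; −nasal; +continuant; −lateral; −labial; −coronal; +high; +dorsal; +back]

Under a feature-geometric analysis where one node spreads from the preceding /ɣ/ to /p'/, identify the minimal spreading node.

Laryngeal

/p'/ and [b] differ in [voice], [constricted glottis]; every other specified feature is identical.
These terminals are all dominated by Laryngeal, and no proper subconstituent of Laryngeal covers them all; Laryngeal is their lowest common ancestor.
Delinking /p'/'s Laryngeal and associating /ɣ/'s Laryngeal gives precisely the feature bundle of [b].
[continuant], [labial] — on which /ɣ/ differs from /p'/ — are unchanged, so Root cannot have spread; the constituent is no larger than Laryngeal.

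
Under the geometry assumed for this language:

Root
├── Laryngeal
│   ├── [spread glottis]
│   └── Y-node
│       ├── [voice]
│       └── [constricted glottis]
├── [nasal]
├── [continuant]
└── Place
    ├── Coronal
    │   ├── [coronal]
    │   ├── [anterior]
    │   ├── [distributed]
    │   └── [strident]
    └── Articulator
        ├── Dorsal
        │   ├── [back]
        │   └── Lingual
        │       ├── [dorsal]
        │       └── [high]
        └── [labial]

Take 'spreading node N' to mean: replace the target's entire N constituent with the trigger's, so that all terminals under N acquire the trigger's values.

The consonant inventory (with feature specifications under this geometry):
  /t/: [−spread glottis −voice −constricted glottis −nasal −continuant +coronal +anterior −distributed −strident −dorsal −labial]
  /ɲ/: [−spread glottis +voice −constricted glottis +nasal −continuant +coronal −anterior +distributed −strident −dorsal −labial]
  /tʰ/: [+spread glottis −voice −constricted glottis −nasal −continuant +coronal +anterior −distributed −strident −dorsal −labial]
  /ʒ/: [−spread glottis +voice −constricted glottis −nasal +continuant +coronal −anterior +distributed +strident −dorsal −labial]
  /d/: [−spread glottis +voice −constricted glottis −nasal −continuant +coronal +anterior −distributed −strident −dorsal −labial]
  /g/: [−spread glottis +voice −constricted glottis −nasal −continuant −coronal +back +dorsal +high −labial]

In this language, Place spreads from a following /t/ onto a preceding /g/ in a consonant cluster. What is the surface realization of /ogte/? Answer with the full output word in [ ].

Terminals under Place in this geometry: [coronal], [anterior], [distributed], [strident], [back], [dorsal], [high], [labial].
The target acquires /t/'s values for everything under Place — [+coronal], [+anterior], [−distributed], [−strident], [−dorsal], [−labial] — while keeping its own [spread glottis], [voice], [constricted glottis], ….
Among the inventory, only /d/ has exactly this specification, giving the surface form [odte].

[odte]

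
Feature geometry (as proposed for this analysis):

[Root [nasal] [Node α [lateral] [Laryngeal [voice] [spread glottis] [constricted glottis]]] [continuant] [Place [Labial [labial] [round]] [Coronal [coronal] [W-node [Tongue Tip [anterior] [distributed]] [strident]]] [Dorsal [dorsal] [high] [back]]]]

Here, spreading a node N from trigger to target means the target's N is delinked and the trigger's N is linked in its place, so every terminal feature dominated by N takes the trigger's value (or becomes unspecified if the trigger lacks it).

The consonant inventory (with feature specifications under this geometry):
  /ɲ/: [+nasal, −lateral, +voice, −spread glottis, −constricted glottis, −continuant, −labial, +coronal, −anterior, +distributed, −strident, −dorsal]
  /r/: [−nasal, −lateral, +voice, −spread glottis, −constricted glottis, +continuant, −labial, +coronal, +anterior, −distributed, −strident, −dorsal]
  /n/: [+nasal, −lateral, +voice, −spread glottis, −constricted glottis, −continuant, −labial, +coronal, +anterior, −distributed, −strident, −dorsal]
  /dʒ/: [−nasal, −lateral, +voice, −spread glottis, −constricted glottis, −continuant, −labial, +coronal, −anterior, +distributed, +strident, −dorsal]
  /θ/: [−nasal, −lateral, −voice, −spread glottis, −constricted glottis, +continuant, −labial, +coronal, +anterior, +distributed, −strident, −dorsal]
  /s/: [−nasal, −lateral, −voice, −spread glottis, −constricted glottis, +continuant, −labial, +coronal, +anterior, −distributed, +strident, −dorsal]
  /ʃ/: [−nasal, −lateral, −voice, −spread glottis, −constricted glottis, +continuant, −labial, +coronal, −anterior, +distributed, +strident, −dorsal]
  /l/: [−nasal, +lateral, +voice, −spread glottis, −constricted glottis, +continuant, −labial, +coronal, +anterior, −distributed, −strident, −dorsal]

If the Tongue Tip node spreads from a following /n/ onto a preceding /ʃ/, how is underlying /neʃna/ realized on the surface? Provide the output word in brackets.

Tongue Tip immediately or transitively dominates [anterior], [distributed].
Spreading Tongue Tip from /n/ onto /ʃ/ replaces those values with /n/'s: [+anterior], [−distributed]. Features outside Tongue Tip ([nasal], [lateral], [voice], …) stay as in /ʃ/.
Among the inventory, only /s/ has exactly this specification, giving the surface form [nesna].

[nesna]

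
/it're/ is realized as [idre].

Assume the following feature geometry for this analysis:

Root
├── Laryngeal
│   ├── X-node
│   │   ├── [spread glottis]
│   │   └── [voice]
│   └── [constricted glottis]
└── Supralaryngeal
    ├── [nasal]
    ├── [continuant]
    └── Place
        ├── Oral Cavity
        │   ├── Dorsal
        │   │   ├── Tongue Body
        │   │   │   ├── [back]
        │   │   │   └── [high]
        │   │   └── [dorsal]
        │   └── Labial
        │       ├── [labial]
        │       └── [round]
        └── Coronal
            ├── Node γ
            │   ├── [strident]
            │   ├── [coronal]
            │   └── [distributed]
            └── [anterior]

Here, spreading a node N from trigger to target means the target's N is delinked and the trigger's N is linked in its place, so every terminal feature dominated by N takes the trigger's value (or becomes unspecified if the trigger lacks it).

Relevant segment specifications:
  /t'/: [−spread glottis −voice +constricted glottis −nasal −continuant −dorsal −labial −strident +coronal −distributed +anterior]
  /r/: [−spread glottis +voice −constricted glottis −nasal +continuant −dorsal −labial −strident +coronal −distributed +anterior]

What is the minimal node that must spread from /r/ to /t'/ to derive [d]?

Laryngeal

/t'/ and [d] differ in [voice], [constricted glottis]; every other specified feature is identical.
These terminals are all dominated by Laryngeal, and no proper subconstituent of Laryngeal covers them all; Laryngeal is their lowest common ancestor.
Spreading Laryngeal from /r/ overwrites each of those terminals with /r/'s values, yielding exactly [d].
Since [continuant] is preserved even though /r/ disagrees there, no node above Laryngeal spread.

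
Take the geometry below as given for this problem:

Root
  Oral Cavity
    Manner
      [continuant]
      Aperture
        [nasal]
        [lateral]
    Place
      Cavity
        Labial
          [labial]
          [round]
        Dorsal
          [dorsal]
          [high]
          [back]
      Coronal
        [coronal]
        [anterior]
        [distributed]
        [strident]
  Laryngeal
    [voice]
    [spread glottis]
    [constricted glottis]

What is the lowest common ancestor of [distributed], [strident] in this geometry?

[distributed]: Root → Oral Cavity → Place → Coronal → [distributed].
[strident]: Root → Oral Cavity → Place → Coronal → [strident].
The lowest node appearing on every path is Coronal; each proper daughter of Coronal fails to dominate at least one of the listed features.

Coronal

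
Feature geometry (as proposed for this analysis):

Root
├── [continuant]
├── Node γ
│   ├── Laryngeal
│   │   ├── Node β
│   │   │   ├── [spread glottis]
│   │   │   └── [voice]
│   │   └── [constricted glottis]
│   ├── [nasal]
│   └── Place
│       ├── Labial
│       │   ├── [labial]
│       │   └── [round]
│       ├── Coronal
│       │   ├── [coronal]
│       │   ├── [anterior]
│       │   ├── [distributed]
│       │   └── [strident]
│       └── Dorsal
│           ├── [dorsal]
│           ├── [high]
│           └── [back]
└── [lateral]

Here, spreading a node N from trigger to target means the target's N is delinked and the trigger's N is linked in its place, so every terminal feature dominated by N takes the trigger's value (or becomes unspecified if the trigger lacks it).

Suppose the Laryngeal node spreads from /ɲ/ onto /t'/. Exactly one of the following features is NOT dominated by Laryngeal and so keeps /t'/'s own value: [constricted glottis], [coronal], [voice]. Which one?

[coronal]

Under this geometry, Laryngeal contains [spread glottis], [voice], [constricted glottis].
[constricted glottis], [voice] all lie under Laryngeal, so they are overwritten when Laryngeal spreads.
[coronal] attaches under Coronal, not under Laryngeal, so /t'/ retains its own value for [coronal].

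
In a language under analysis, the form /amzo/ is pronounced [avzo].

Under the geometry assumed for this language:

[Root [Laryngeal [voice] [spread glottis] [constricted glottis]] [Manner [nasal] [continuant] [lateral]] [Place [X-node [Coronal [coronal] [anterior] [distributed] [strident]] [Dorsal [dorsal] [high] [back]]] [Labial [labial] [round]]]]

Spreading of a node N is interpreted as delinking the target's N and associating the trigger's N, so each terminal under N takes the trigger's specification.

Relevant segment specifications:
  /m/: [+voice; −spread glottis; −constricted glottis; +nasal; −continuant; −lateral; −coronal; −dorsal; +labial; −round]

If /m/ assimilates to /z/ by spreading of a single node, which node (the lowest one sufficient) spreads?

Feature comparison: [nasal], [continuant] differ between /m/ and [v]; the remaining terminals match.
In this geometry the lowest node dominating all of them is Manner: every daughter of Manner dominates only a proper subset, so no lower node suffices.
Spreading Manner from /z/ overwrites each of those terminals with /z/'s values, yielding exactly [v].
Had Root spread, [coronal], [labial] would have taken /z/'s values; they stay as in /m/, confirming the spreading constituent is exactly Manner.

Manner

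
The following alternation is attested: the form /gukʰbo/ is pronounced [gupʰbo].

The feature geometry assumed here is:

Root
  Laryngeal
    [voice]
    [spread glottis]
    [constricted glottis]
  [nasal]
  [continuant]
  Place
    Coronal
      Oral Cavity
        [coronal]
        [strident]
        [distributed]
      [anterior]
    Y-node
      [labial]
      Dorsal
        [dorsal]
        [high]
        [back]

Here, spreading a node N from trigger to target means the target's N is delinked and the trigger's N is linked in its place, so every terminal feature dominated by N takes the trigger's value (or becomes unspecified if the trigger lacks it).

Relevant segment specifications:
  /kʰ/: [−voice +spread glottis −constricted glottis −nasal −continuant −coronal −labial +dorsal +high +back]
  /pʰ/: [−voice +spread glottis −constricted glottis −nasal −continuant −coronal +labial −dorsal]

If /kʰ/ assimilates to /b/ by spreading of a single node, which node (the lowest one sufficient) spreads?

The alternation /kʰ/ → [pʰ] changes [labial], [dorsal], [high], [back] and nothing else.
The smallest constituent containing every changed terminal is Y-node — each of its daughters lacks at least one of the affected features.
If Y-node spreads, every terminal under it takes /b/'s value, producing [pʰ] as observed.
[spread glottis], [voice] stay as in /kʰ/ although /b/ differs there, so no node dominating them spread; among the remaining candidates Y-node is the lowest that derives the output.

Y-node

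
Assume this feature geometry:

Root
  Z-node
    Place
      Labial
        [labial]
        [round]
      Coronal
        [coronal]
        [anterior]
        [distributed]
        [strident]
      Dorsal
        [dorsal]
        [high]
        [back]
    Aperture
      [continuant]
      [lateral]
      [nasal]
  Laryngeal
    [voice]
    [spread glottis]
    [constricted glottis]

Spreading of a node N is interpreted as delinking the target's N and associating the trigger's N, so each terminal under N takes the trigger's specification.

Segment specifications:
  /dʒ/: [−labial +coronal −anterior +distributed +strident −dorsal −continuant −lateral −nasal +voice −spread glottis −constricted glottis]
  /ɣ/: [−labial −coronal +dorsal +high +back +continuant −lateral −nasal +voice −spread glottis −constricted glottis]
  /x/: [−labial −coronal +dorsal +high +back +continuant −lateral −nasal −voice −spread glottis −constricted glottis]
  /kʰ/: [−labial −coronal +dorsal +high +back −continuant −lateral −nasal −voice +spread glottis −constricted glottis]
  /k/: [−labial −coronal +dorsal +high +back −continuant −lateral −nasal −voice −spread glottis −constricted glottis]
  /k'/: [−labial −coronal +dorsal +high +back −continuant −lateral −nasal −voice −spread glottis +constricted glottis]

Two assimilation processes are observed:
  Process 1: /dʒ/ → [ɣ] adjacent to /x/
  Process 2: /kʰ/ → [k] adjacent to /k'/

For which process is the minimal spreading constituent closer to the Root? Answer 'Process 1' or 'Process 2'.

Process 1

In Process 1, [continuant], [coronal], [anterior], [distributed], [strident], [dorsal], [high], [back] change, so the minimal spreading node is Z-node at depth 1.
Process 2: the feature that changes is [spread glottis]; the minimal node is [spread glottis] (depth 2).
Z-node (depth 1) sits above [spread glottis] (depth 2), making Process 1 the one with the higher spreading node.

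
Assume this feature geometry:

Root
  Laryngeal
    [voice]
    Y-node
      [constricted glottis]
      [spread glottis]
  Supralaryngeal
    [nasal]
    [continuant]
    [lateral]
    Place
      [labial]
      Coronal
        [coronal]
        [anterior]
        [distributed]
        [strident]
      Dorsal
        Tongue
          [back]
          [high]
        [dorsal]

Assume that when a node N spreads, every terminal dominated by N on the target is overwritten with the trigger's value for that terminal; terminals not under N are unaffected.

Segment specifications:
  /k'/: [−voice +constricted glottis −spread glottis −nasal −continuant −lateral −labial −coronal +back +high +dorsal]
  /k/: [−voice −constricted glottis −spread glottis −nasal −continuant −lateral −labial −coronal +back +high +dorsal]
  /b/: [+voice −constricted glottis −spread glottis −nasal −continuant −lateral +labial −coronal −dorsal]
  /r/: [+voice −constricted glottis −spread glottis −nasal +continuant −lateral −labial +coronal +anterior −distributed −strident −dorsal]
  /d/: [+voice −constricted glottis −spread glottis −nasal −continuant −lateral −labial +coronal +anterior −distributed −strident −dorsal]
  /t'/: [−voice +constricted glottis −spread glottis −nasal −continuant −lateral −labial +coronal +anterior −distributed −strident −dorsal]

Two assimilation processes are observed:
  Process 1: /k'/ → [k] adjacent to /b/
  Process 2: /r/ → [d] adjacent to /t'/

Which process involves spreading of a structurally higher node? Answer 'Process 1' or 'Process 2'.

In Process 1, [constricted glottis] changes, so the minimal spreading node is [constricted glottis] at depth 3.
Process 2: the feature that changes is [continuant]; the minimal node is [continuant] (depth 2).
[continuant] (depth 2) sits above [constricted glottis] (depth 3), making Process 2 the one with the higher spreading node.

Process 2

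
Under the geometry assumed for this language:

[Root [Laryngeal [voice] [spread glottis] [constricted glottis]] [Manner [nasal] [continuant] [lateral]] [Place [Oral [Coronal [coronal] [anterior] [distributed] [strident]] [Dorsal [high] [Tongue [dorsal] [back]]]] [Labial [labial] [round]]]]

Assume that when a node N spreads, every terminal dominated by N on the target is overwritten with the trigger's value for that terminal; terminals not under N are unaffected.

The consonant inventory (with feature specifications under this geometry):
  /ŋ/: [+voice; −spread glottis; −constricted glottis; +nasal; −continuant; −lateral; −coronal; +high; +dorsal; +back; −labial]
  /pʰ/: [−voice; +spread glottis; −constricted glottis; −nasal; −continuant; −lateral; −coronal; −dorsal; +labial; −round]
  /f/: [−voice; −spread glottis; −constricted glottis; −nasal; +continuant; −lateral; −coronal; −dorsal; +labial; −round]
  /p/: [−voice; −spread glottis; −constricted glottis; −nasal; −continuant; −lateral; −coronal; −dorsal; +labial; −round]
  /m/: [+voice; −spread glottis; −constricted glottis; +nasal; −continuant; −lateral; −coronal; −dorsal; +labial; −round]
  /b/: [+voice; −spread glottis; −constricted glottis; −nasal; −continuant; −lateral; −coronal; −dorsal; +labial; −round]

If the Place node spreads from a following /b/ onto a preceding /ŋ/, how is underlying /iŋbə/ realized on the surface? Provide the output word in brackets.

[imbə]

The Place node dominates the terminals [coronal], [anterior], [distributed], [strident], [high], [dorsal], [back], [labial], [round].
After delinking /ŋ/'s Place and linking /b/'s, the affected terminals become [−coronal], [−dorsal], [+labial], [−round]; [voice], [spread glottis], [constricted glottis], … (outside Place) are retained from /ŋ/.
Among the inventory, only /m/ has exactly this specification, giving the surface form [imbə].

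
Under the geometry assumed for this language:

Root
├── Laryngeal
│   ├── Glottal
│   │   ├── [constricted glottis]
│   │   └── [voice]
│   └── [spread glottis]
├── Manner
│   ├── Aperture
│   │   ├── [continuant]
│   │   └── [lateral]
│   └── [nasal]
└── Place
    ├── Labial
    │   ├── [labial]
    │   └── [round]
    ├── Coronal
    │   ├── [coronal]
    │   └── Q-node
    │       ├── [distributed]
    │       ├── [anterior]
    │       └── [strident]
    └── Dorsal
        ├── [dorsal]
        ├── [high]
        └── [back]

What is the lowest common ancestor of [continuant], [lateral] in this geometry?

Aperture

[continuant] lies under Aperture (below Manner).
[lateral]: Root > Manner > Aperture > [lateral].
These paths first converge at Aperture; no daughter of Aperture dominates all 2 features, so Aperture is the minimal constituent.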